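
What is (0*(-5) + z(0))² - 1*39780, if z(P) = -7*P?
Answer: -39780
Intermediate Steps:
(0*(-5) + z(0))² - 1*39780 = (0*(-5) - 7*0)² - 1*39780 = (0 + 0)² - 39780 = 0² - 39780 = 0 - 39780 = -39780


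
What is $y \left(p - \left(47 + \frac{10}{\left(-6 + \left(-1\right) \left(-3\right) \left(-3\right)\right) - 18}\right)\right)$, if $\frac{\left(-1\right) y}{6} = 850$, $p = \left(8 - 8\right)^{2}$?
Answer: $\frac{2619700}{11} \approx 2.3815 \cdot 10^{5}$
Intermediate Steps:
$p = 0$ ($p = 0^{2} = 0$)
$y = -5100$ ($y = \left(-6\right) 850 = -5100$)
$y \left(p - \left(47 + \frac{10}{\left(-6 + \left(-1\right) \left(-3\right) \left(-3\right)\right) - 18}\right)\right) = - 5100 \left(0 - \left(47 + \frac{10}{\left(-6 + \left(-1\right) \left(-3\right) \left(-3\right)\right) - 18}\right)\right) = - 5100 \left(0 - \left(47 + \frac{10}{\left(-6 + 3 \left(-3\right)\right) - 18}\right)\right) = - 5100 \left(0 - \left(47 + \frac{10}{\left(-6 - 9\right) - 18}\right)\right) = - 5100 \left(0 - \left(47 + \frac{10}{-15 - 18}\right)\right) = - 5100 \left(0 - \left(47 + \frac{10}{-33}\right)\right) = - 5100 \left(0 - \frac{1541}{33}\right) = \left(-5100\right) \left(- \frac{1541}{33}\right) = \frac{2619700}{11}$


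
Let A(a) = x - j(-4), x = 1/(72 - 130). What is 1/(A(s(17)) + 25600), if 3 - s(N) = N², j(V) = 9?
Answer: 58/1484277 ≈ 3.9076e-5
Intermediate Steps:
x = -1/58 (x = 1/(-58) = -1/58 ≈ -0.017241)
s(N) = 3 - N²
A(a) = -523/58 (A(a) = -1/58 - 1*9 = -1/58 - 9 = -523/58)
1/(A(s(17)) + 25600) = 1/(-523/58 + 25600) = 1/(1484277/58) = 58/1484277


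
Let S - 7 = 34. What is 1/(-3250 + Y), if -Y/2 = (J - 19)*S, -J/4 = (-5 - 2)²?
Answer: 1/14380 ≈ 6.9541e-5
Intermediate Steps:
S = 41 (S = 7 + 34 = 41)
J = -196 (J = -4*(-5 - 2)² = -4*(-7)² = -4*49 = -196)
Y = 17630 (Y = -2*(-196 - 19)*41 = -(-430)*41 = -2*(-8815) = 17630)
1/(-3250 + Y) = 1/(-3250 + 17630) = 1/14380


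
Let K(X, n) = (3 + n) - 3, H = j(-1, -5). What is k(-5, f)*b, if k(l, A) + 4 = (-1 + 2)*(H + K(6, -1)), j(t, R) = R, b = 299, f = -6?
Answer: -2990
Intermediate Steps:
H = -5
K(X, n) = n
k(l, A) = -10 (k(l, A) = -4 + (-1 + 2)*(-5 - 1) = -4 + 1*(-6) = -4 - 6 = -10)
k(-5, f)*b = -10*299 = -2990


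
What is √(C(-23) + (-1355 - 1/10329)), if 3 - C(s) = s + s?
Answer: 5*I*√5573394123/10329 ≈ 36.139*I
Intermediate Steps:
C(s) = 3 - 2*s (C(s) = 3 - (s + s) = 3 - 2*s)
√(C(-23) + (-1355 - 1/10329)) = √((3 - 2*(-23)) + (-1355 - 1/10329)) = √((3 + 46) + (-1355 - 1*1/10329)) = √(49 + (-1355 - 1/10329)) = √(49 - 13995796/10329) = √(-13489675/10329) = 5*I*√5573394123/10329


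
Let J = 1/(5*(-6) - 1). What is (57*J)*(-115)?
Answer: 6555/31 ≈ 211.45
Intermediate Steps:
J = -1/31 (J = 1/(-30 - 1) = 1/(-31) = -1/31 ≈ -0.032258)
(57*J)*(-115) = (57*(-1/31))*(-115) = -57/31*(-115) = 6555/31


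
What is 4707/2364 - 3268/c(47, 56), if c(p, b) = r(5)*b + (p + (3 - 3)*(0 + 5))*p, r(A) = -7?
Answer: 275689/1431796 ≈ 0.19255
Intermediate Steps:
c(p, b) = p² - 7*b (c(p, b) = -7*b + (p + (3 - 3)*(0 + 5))*p = -7*b + (p + 0*5)*p = -7*b + (p + 0)*p = -7*b + p*p = -7*b + p² = p² - 7*b)
4707/2364 - 3268/c(47, 56) = 4707/2364 - 3268/(47² - 7*56) = 4707*(1/2364) - 3268/(2209 - 392) = 1569/788 - 3268/1817 = 275689/1431796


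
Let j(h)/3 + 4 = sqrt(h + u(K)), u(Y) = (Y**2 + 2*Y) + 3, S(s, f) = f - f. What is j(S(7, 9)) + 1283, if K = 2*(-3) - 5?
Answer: 1271 + 3*sqrt(102) ≈ 1301.3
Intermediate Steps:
S(s, f) = 0
K = -11 (K = -6 - 5 = -11)
u(Y) = 3 + Y**2 + 2*Y
j(h) = -12 + 3*sqrt(102 + h) (j(h) = -12 + 3*sqrt(h + (3 + (-11)**2 + 2*(-11))) = -12 + 3*sqrt(h + (3 + 121 - 22)) = -12 + 3*sqrt(h + 102) = -12 + 3*sqrt(102 + h))
j(S(7, 9)) + 1283 = (-12 + 3*sqrt(102 + 0)) + 1283 = (-12 + 3*sqrt(102)) + 1283 = 1271 + 3*sqrt(102)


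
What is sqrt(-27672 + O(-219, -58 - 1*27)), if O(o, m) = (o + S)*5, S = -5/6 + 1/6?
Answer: I*sqrt(258933)/3 ≈ 169.62*I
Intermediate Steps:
S = -2/3 (S = -5*1/6 + 1*(1/6) = -5/6 + 1/6 = -2/3 ≈ -0.66667)
O(o, m) = -10/3 + 5*o (O(o, m) = (o - 2/3)*5 = (-2/3 + o)*5 = -10/3 + 5*o)
sqrt(-27672 + O(-219, -58 - 1*27)) = sqrt(-27672 + (-10/3 + 5*(-219))) = sqrt(-27672 + (-10/3 - 1095)) = sqrt(-27672 - 3295/3) = sqrt(-86311/3) = I*sqrt(258933)/3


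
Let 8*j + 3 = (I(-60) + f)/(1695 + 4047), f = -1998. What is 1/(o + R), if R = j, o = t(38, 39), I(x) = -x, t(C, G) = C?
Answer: 3828/143867 ≈ 0.026608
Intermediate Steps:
j = -1597/3828 (j = -3/8 + ((-1*(-60) - 1998)/(1695 + 4047))/8 = -3/8 + ((60 - 1998)/5742)/8 = -3/8 + (-1938*1/5742)/8 = -3/8 + (1/8)*(-323/957) = -3/8 - 323/7656 = -1597/3828 ≈ -0.41719)
o = 38
R = -1597/3828 ≈ -0.41719
1/(o + R) = 1/(38 - 1597/3828) = 1/(143867/3828) = 3828/143867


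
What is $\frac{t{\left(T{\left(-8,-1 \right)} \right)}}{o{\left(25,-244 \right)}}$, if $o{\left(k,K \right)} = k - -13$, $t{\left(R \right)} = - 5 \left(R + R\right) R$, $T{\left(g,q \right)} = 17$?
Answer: $- \frac{1445}{19} \approx -76.053$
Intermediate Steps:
$t{\left(R \right)} = - 10 R^{2}$ ($t{\left(R \right)} = - 5 \cdot 2 R R = - 10 R R = - 10 R^{2}$)
$o{\left(k,K \right)} = 13 + k$ ($o{\left(k,K \right)} = k + 13 = 13 + k$)
$\frac{t{\left(T{\left(-8,-1 \right)} \right)}}{o{\left(25,-244 \right)}} = \frac{\left(-10\right) 17^{2}}{13 + 25} = \frac{\left(-10\right) 289}{38} = \left(-2890\right) \frac{1}{38} = - \frac{1445}{19}$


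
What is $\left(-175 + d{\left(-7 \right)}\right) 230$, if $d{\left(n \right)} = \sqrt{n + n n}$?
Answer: $-40250 + 230 \sqrt{42} \approx -38759.0$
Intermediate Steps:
$d{\left(n \right)} = \sqrt{n + n^{2}}$
$\left(-175 + d{\left(-7 \right)}\right) 230 = \left(-175 + \sqrt{- 7 \left(1 - 7\right)}\right) 230 = \left(-175 + \sqrt{\left(-7\right) \left(-6\right)}\right) 230 = \left(-175 + \sqrt{42}\right) 230 = -40250 + 230 \sqrt{42}$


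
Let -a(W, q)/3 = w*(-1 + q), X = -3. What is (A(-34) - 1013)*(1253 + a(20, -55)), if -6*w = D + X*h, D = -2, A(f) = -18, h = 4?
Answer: -1695995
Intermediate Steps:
w = 7/3 (w = -(-2 - 3*4)/6 = -(-2 - 12)/6 = -⅙*(-14) = 7/3 ≈ 2.3333)
a(W, q) = 7 - 7*q (a(W, q) = -7*(-1 + q) = -3*(-7/3 + 7*q/3) = 7 - 7*q)
(A(-34) - 1013)*(1253 + a(20, -55)) = (-18 - 1013)*(1253 + (7 - 7*(-55))) = -1031*(1253 + (7 + 385)) = -1031*(1253 + 392) = -1031*1645 = -1695995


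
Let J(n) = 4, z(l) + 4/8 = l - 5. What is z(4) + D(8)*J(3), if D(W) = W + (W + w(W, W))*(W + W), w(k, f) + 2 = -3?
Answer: 445/2 ≈ 222.50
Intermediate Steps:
w(k, f) = -5 (w(k, f) = -2 - 3 = -5)
z(l) = -11/2 + l (z(l) = -½ + (l - 5) = -½ + (-5 + l) = -11/2 + l)
D(W) = W + 2*W*(-5 + W) (D(W) = W + (W - 5)*(W + W) = W + (-5 + W)*(2*W) = W + 2*W*(-5 + W))
z(4) + D(8)*J(3) = (-11/2 + 4) + (8*(-9 + 2*8))*4 = -3/2 + (8*(-9 + 16))*4 = -3/2 + (8*7)*4 = -3/2 + 56*4 = -3/2 + 224 = 445/2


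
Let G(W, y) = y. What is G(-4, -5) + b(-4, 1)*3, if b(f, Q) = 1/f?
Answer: -23/4 ≈ -5.7500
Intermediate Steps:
G(-4, -5) + b(-4, 1)*3 = -5 + 3/(-4) = -5 - 1/4*3 = -5 - 3/4 = -23/4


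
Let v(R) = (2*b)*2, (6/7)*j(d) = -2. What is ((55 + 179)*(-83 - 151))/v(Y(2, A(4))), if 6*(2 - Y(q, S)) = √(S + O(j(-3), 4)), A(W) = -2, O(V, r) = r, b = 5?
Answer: -13689/5 ≈ -2737.8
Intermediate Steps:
j(d) = -7/3 (j(d) = (7/6)*(-2) = -7/3)
Y(q, S) = 2 - √(4 + S)/6 (Y(q, S) = 2 - √(S + 4)/6 = 2 - √(4 + S)/6)
v(R) = 20 (v(R) = (2*5)*2 = 10*2 = 20)
((55 + 179)*(-83 - 151))/v(Y(2, A(4))) = ((55 + 179)*(-83 - 151))/20 = (234*(-234))*(1/20) = -54756*1/20 = -13689/5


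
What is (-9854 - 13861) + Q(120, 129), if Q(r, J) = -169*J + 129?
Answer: -45387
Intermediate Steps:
Q(r, J) = 129 - 169*J
(-9854 - 13861) + Q(120, 129) = (-9854 - 13861) + (129 - 169*129) = -23715 + (129 - 21801) = -23715 - 21672 = -45387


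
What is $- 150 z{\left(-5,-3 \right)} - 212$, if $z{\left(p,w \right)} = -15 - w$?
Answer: $1588$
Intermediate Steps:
$- 150 z{\left(-5,-3 \right)} - 212 = - 150 \left(-15 - -3\right) - 212 = - 150 \left(-15 + 3\right) - 212 = \left(-150\right) \left(-12\right) - 212 = 1800 - 212 = 1588$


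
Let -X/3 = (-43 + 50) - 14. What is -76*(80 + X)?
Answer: -7676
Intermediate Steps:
X = 21 (X = -3*((-43 + 50) - 14) = -3*(7 - 14) = -3*(-7) = 21)
-76*(80 + X) = -76*(80 + 21) = -76*101 = -7676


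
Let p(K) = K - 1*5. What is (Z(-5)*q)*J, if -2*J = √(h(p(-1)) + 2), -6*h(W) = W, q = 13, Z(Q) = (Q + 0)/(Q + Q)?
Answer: -13*√3/4 ≈ -5.6292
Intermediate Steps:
Z(Q) = ½ (Z(Q) = Q/((2*Q)) = Q*(1/(2*Q)) = ½)
p(K) = -5 + K (p(K) = K - 5 = -5 + K)
h(W) = -W/6
J = -√3/2 (J = -√(-(-5 - 1)/6 + 2)/2 = -√(-⅙*(-6) + 2)/2 = -√(1 + 2)/2 = -√3/2 ≈ -0.86602)
(Z(-5)*q)*J = ((½)*13)*(-√3/2) = 13*(-√3/2)/2 = -13*√3/4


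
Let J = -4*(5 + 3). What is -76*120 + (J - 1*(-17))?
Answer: -9135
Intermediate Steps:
J = -32 (J = -4*8 = -32)
-76*120 + (J - 1*(-17)) = -76*120 + (-32 - 1*(-17)) = -9120 + (-32 + 17) = -9120 - 15 = -9135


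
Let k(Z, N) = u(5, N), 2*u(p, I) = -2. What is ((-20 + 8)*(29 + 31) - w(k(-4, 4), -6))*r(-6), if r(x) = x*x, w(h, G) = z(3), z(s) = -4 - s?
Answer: -25668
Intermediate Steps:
u(p, I) = -1 (u(p, I) = (½)*(-2) = -1)
k(Z, N) = -1
w(h, G) = -7 (w(h, G) = -4 - 1*3 = -4 - 3 = -7)
r(x) = x²
((-20 + 8)*(29 + 31) - w(k(-4, 4), -6))*r(-6) = ((-20 + 8)*(29 + 31) - 1*(-7))*(-6)² = (-12*60 + 7)*36 = (-720 + 7)*36 = -713*36 = -25668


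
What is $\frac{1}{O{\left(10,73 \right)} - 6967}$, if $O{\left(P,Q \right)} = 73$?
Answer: $- \frac{1}{6894} \approx -0.00014505$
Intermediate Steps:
$\frac{1}{O{\left(10,73 \right)} - 6967} = \frac{1}{73 - 6967} = \frac{1}{-6894} = - \frac{1}{6894}$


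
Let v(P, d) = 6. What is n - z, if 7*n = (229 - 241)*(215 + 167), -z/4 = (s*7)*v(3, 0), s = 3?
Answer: -1056/7 ≈ -150.86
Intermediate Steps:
z = -504 (z = -4*3*7*6 = -84*6 = -4*126 = -504)
n = -4584/7 (n = ((229 - 241)*(215 + 167))/7 = (-12*382)/7 = (⅐)*(-4584) = -4584/7 ≈ -654.86)
n - z = -4584/7 - 1*(-504) = -4584/7 + 504 = -1056/7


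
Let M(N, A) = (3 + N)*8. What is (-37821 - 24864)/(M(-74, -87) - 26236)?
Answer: 62685/26804 ≈ 2.3386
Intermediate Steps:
M(N, A) = 24 + 8*N
(-37821 - 24864)/(M(-74, -87) - 26236) = (-37821 - 24864)/((24 + 8*(-74)) - 26236) = -62685/((24 - 592) - 26236) = -62685/(-568 - 26236) = -62685/(-26804) = -62685*(-1/26804) = 62685/26804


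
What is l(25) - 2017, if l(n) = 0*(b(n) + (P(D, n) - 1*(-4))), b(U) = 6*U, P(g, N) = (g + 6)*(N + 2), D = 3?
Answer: -2017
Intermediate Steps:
P(g, N) = (2 + N)*(6 + g) (P(g, N) = (6 + g)*(2 + N) = (2 + N)*(6 + g))
l(n) = 0 (l(n) = 0*(6*n + ((12 + 2*3 + 6*n + n*3) - 1*(-4))) = 0*(6*n + ((12 + 6 + 6*n + 3*n) + 4)) = 0*(6*n + ((18 + 9*n) + 4)) = 0*(6*n + (22 + 9*n)) = 0*(22 + 15*n) = 0)
l(25) - 2017 = 0 - 2017 = -2017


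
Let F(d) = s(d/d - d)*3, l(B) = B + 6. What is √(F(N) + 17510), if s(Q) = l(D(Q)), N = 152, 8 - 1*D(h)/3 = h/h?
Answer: 7*√359 ≈ 132.63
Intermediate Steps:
D(h) = 21 (D(h) = 24 - 3*h/h = 24 - 3*1 = 24 - 3 = 21)
l(B) = 6 + B
s(Q) = 27 (s(Q) = 6 + 21 = 27)
F(d) = 81 (F(d) = 27*3 = 81)
√(F(N) + 17510) = √(81 + 17510) = √17591 = 7*√359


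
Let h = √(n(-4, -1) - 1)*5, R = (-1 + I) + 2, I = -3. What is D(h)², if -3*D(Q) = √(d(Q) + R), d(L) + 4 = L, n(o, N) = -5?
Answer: -⅔ + 5*I*√6/9 ≈ -0.66667 + 1.3608*I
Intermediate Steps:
R = -2 (R = (-1 - 3) + 2 = -4 + 2 = -2)
d(L) = -4 + L
h = 5*I*√6 (h = √(-5 - 1)*5 = √(-6)*5 = (I*√6)*5 = 5*I*√6 ≈ 12.247*I)
D(Q) = -√(-6 + Q)/3 (D(Q) = -√((-4 + Q) - 2)/3 = -√(-6 + Q)/3)
D(h)² = (-√(-6 + 5*I*√6)/3)² = -⅔ + 5*I*√6/9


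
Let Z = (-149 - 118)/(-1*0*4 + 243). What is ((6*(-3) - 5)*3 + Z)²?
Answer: 32239684/6561 ≈ 4913.8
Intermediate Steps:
Z = -89/81 (Z = -267/(0*4 + 243) = -267/(0 + 243) = -267/243 = -267*1/243 = -89/81 ≈ -1.0988)
((6*(-3) - 5)*3 + Z)² = ((6*(-3) - 5)*3 - 89/81)² = ((-18 - 5)*3 - 89/81)² = (-23*3 - 89/81)² = (-69 - 89/81)² = (-5678/81)² = 32239684/6561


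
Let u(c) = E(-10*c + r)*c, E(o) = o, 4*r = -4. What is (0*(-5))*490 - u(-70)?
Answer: 48930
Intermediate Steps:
r = -1 (r = (¼)*(-4) = -1)
u(c) = c*(-1 - 10*c) (u(c) = (-10*c - 1)*c = (-1 - 10*c)*c = c*(-1 - 10*c))
(0*(-5))*490 - u(-70) = (0*(-5))*490 - (-1)*(-70)*(1 + 10*(-70)) = 0*490 - (-1)*(-70)*(1 - 700) = 0 - (-1)*(-70)*(-699) = 0 - 1*(-48930) = 0 + 48930 = 48930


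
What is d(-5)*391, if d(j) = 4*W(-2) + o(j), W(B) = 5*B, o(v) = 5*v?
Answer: -25415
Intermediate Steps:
d(j) = -40 + 5*j (d(j) = 4*(5*(-2)) + 5*j = 4*(-10) + 5*j = -40 + 5*j)
d(-5)*391 = (-40 + 5*(-5))*391 = (-40 - 25)*391 = -65*391 = -25415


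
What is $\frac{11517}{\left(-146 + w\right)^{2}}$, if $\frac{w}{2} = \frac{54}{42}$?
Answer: $\frac{564333}{1008016} \approx 0.55984$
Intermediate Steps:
$w = \frac{18}{7}$ ($w = 2 \cdot \frac{54}{42} = 2 \cdot 54 \cdot \frac{1}{42} = 2 \cdot \frac{9}{7} = \frac{18}{7} \approx 2.5714$)
$\frac{11517}{\left(-146 + w\right)^{2}} = \frac{11517}{\left(-146 + \frac{18}{7}\right)^{2}} = \frac{11517}{\left(- \frac{1004}{7}\right)^{2}} = \frac{11517}{\frac{1008016}{49}} = 11517 \cdot \frac{49}{1008016} = \frac{564333}{1008016}$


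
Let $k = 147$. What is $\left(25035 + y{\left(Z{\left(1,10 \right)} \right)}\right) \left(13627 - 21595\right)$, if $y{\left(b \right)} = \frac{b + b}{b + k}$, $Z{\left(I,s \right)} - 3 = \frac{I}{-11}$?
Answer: $- \frac{328941183072}{1649} \approx -1.9948 \cdot 10^{8}$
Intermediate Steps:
$Z{\left(I,s \right)} = 3 - \frac{I}{11}$ ($Z{\left(I,s \right)} = 3 + \frac{I}{-11} = 3 + I \left(- \frac{1}{11}\right) = 3 - \frac{I}{11}$)
$y{\left(b \right)} = \frac{2 b}{147 + b}$ ($y{\left(b \right)} = \frac{b + b}{b + 147} = \frac{2 b}{147 + b}$)
$\left(25035 + y{\left(Z{\left(1,10 \right)} \right)}\right) \left(13627 - 21595\right) = \left(25035 + \frac{2 \left(3 - \frac{1}{11}\right)}{147 + \left(3 - \frac{1}{11}\right)}\right) \left(13627 - 21595\right) = \left(25035 + \frac{2 \left(3 - \frac{1}{11}\right)}{147 + \left(3 - \frac{1}{11}\right)}\right) \left(-7968\right) = \left(25035 + 2 \cdot \frac{32}{11} \frac{1}{147 + \frac{32}{11}}\right) \left(-7968\right) = \left(25035 + 2 \cdot \frac{32}{11} \frac{1}{\frac{1649}{11}}\right) \left(-7968\right) = \left(25035 + 2 \cdot \frac{32}{11} \cdot \frac{11}{1649}\right) \left(-7968\right) = \left(25035 + \frac{64}{1649}\right) \left(-7968\right) = \frac{41282779}{1649} \left(-7968\right) = - \frac{328941183072}{1649}$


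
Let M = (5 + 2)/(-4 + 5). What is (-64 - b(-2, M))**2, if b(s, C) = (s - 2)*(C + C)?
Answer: 64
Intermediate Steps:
M = 7 (M = 7/1 = 7*1 = 7)
b(s, C) = 2*C*(-2 + s) (b(s, C) = (-2 + s)*(2*C) = 2*C*(-2 + s))
(-64 - b(-2, M))**2 = (-64 - 2*7*(-2 - 2))**2 = (-64 - 2*7*(-4))**2 = (-64 - 1*(-56))**2 = (-64 + 56)**2 = (-8)**2 = 64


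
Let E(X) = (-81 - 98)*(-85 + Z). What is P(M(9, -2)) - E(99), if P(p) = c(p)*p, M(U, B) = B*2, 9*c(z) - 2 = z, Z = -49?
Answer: -215866/9 ≈ -23985.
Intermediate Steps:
c(z) = 2/9 + z/9
E(X) = 23986 (E(X) = (-81 - 98)*(-85 - 49) = -179*(-134) = 23986)
M(U, B) = 2*B
P(p) = p*(2/9 + p/9) (P(p) = (2/9 + p/9)*p = p*(2/9 + p/9))
P(M(9, -2)) - E(99) = (2*(-2))*(2 + 2*(-2))/9 - 1*23986 = (1/9)*(-4)*(2 - 4) - 23986 = (1/9)*(-4)*(-2) - 23986 = 8/9 - 23986 = -215866/9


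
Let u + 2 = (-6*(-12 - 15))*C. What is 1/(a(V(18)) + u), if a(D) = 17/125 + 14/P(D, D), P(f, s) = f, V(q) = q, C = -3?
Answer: -1125/547972 ≈ -0.0020530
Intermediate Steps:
u = -488 (u = -2 - 6*(-12 - 15)*(-3) = -2 - 6*(-27)*(-3) = -2 + 162*(-3) = -2 - 486 = -488)
a(D) = 17/125 + 14/D
1/(a(V(18)) + u) = 1/((17/125 + 14/18) - 488) = 1/((17/125 + 14*(1/18)) - 488) = 1/((17/125 + 7/9) - 488) = 1/(1028/1125 - 488) = 1/(-547972/1125) = -1125/547972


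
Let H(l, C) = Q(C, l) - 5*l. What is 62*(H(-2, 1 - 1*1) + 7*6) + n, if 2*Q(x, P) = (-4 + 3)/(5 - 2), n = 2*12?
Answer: 9713/3 ≈ 3237.7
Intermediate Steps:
n = 24
Q(x, P) = -⅙ (Q(x, P) = ((-4 + 3)/(5 - 2))/2 = (-1/3)/2 = (-1*⅓)/2 = (½)*(-⅓) = -⅙)
H(l, C) = -⅙ - 5*l
62*(H(-2, 1 - 1*1) + 7*6) + n = 62*((-⅙ - 5*(-2)) + 7*6) + 24 = 62*((-⅙ + 10) + 42) + 24 = 62*(59/6 + 42) + 24 = 62*(311/6) + 24 = 9641/3 + 24 = 9713/3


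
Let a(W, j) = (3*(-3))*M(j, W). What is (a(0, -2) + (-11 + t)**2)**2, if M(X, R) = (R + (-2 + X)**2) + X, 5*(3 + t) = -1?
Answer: 3575881/625 ≈ 5721.4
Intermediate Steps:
t = -16/5 (t = -3 + (1/5)*(-1) = -3 - 1/5 = -16/5 ≈ -3.2000)
M(X, R) = R + X + (-2 + X)**2
a(W, j) = -9*W - 9*j - 9*(-2 + j)**2 (a(W, j) = (3*(-3))*(W + j + (-2 + j)**2) = -9*(W + j + (-2 + j)**2) = -9*W - 9*j - 9*(-2 + j)**2)
(a(0, -2) + (-11 + t)**2)**2 = ((-9*0 - 9*(-2) - 9*(-2 - 2)**2) + (-11 - 16/5)**2)**2 = ((0 + 18 - 9*(-4)**2) + (-71/5)**2)**2 = ((0 + 18 - 9*16) + 5041/25)**2 = ((0 + 18 - 144) + 5041/25)**2 = (-126 + 5041/25)**2 = (1891/25)**2 = 3575881/625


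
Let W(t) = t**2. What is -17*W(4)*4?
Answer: -1088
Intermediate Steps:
-17*W(4)*4 = -17*4**2*4 = -17*16*4 = -272*4 = -1088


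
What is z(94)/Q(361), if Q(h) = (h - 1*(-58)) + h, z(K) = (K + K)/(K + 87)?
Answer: 47/35295 ≈ 0.0013316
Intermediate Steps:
z(K) = 2*K/(87 + K) (z(K) = (2*K)/(87 + K) = 2*K/(87 + K))
Q(h) = 58 + 2*h (Q(h) = (h + 58) + h = (58 + h) + h = 58 + 2*h)
z(94)/Q(361) = (2*94/(87 + 94))/(58 + 2*361) = (2*94/181)/(58 + 722) = (2*94*(1/181))/780 = (188/181)*(1/780) = 47/35295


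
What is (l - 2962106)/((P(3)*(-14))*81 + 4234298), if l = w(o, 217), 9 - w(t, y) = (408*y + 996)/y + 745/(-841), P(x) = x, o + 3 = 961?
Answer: -135162237739/193031456828 ≈ -0.70021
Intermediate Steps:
o = 958 (o = -3 + 961 = 958)
w(t, y) = 8314/841 - (996 + 408*y)/y (w(t, y) = 9 - ((408*y + 996)/y + 745/(-841)) = 9 - ((996 + 408*y)/y + 745*(-1/841)) = 9 - ((996 + 408*y)/y - 745/841) = 9 - (-745/841 + (996 + 408*y)/y) = 9 + (745/841 - (996 + 408*y)/y) = 8314/841 - (996 + 408*y)/y)
l = -73492274/182497 (l = -334814/841 - 996/217 = -73492274/182497 ≈ -402.70)
(l - 2962106)/((P(3)*(-14))*81 + 4234298) = (-73492274/182497 - 2962106)/((3*(-14))*81 + 4234298) = -540648950956/(182497*(-42*81 + 4234298)) = -540648950956/(182497*(-3402 + 4234298)) = -540648950956/182497/4230896 = -540648950956/182497*1/4230896 = -135162237739/193031456828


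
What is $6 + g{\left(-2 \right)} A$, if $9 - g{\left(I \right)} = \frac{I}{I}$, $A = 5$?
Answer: $46$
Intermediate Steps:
$g{\left(I \right)} = 8$ ($g{\left(I \right)} = 9 - \frac{I}{I} = 9 - 1 = 8$)
$6 + g{\left(-2 \right)} A = 6 + 8 \cdot 5 = 6 + 40 = 46$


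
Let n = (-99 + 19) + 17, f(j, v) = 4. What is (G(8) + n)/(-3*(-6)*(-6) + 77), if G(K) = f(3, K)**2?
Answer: 47/31 ≈ 1.5161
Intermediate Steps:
G(K) = 16 (G(K) = 4**2 = 16)
n = -63 (n = -80 + 17 = -63)
(G(8) + n)/(-3*(-6)*(-6) + 77) = (16 - 63)/(-3*(-6)*(-6) + 77) = -47/(18*(-6) + 77) = -47/(-108 + 77) = -47/(-31) = -47*(-1/31) = 47/31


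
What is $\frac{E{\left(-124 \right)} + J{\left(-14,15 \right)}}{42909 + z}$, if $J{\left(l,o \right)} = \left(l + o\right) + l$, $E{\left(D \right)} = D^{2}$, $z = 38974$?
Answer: $\frac{15363}{81883} \approx 0.18762$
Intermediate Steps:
$J{\left(l,o \right)} = o + 2 l$
$\frac{E{\left(-124 \right)} + J{\left(-14,15 \right)}}{42909 + z} = \frac{\left(-124\right)^{2} + \left(15 + 2 \left(-14\right)\right)}{42909 + 38974} = \frac{15376 + \left(15 - 28\right)}{81883} = \left(15376 - 13\right) \frac{1}{81883} = 15363 \cdot \frac{1}{81883} = \frac{15363}{81883}$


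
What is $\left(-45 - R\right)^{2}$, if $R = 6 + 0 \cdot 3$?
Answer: $2601$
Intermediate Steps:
$R = 6$ ($R = 6 + 0 = 6$)
$\left(-45 - R\right)^{2} = \left(-45 - 6\right)^{2} = \left(-51\right)^{2} = 2601$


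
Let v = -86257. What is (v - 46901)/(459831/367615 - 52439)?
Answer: 24475439085/9638451577 ≈ 2.5394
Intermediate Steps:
(v - 46901)/(459831/367615 - 52439) = (-86257 - 46901)/(459831/367615 - 52439) = -133158/(459831*(1/367615) - 52439) = -133158/(459831/367615 - 52439) = -133158/(-19276903154/367615) = -133158*(-367615/19276903154) = 24475439085/9638451577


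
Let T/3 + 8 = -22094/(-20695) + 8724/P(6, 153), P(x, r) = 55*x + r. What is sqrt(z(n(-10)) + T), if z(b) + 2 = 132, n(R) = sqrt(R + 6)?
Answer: 2*sqrt(453467121135385)/3331895 ≈ 12.782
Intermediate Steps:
n(R) = sqrt(6 + R)
z(b) = 130 (z(b) = -2 + 132 = 130)
P(x, r) = r + 55*x
T = 111249102/3331895 (T = -24 + 3*(-22094/(-20695) + 8724/(153 + 55*6)) = -24 + 3*(-22094*(-1/20695) + 8724/(153 + 330)) = -24 + 3*(22094/20695 + 8724/483) = -24 + 3*(22094/20695 + 8724*(1/483)) = -24 + 3*(22094/20695 + 2908/161) = -24 + 3*(63738194/3331895) = -24 + 191214582/3331895 = 111249102/3331895 ≈ 33.389)
sqrt(z(n(-10)) + T) = sqrt(130 + 111249102/3331895) = sqrt(544395452/3331895) = 2*sqrt(453467121135385)/3331895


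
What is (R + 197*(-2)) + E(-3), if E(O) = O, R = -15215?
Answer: -15612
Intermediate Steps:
(R + 197*(-2)) + E(-3) = (-15215 + 197*(-2)) - 3 = (-15215 - 394) - 3 = -15609 - 3 = -15612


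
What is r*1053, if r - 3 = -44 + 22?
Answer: -20007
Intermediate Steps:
r = -19 (r = 3 + (-44 + 22) = 3 - 22 = -19)
r*1053 = -19*1053 = -20007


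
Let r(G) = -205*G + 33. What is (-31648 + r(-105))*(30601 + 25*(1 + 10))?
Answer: -311538840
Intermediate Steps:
r(G) = 33 - 205*G
(-31648 + r(-105))*(30601 + 25*(1 + 10)) = (-31648 + (33 - 205*(-105)))*(30601 + 25*(1 + 10)) = (-31648 + (33 + 21525))*(30601 + 25*11) = (-31648 + 21558)*(30601 + 275) = -10090*30876 = -311538840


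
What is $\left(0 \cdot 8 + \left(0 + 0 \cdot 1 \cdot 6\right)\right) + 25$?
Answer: $25$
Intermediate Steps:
$\left(0 \cdot 8 + \left(0 + 0 \cdot 1 \cdot 6\right)\right) + 25 = \left(0 + \left(0 + 0 \cdot 6\right)\right) + 25 = \left(0 + \left(0 + 0\right)\right) + 25 = \left(0 + 0\right) + 25 = 0 + 25 = 25$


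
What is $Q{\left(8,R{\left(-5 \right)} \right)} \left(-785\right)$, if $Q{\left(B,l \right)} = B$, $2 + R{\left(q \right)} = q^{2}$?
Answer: $-6280$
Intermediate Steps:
$R{\left(q \right)} = -2 + q^{2}$
$Q{\left(8,R{\left(-5 \right)} \right)} \left(-785\right) = 8 \left(-785\right) = -6280$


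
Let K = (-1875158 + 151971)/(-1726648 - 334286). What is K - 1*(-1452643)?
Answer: 2993803071749/2060934 ≈ 1.4526e+6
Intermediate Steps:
K = 1723187/2060934 (K = -1723187/(-2060934) = -1723187*(-1/2060934) = 1723187/2060934 ≈ 0.83612)
K - 1*(-1452643) = 1723187/2060934 - 1*(-1452643) = 1723187/2060934 + 1452643 = 2993803071749/2060934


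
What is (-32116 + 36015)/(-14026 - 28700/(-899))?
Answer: -3505201/12580674 ≈ -0.27862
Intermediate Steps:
(-32116 + 36015)/(-14026 - 28700/(-899)) = 3899/(-14026 - 28700*(-1/899)) = 3899/(-14026 + 28700/899) = 3899/(-12580674/899) = 3899*(-899/12580674) = -3505201/12580674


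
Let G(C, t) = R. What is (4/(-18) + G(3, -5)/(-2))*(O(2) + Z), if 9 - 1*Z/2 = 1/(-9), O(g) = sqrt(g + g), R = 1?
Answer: -1183/81 ≈ -14.605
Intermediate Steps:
O(g) = sqrt(2)*sqrt(g) (O(g) = sqrt(2*g) = sqrt(2)*sqrt(g))
G(C, t) = 1
Z = 164/9 (Z = 18 - 2/(-9) = 18 - 2*(-1/9) = 18 + 2/9 = 164/9 ≈ 18.222)
(4/(-18) + G(3, -5)/(-2))*(O(2) + Z) = (4/(-18) + 1/(-2))*(sqrt(2)*sqrt(2) + 164/9) = (4*(-1/18) + 1*(-1/2))*(2 + 164/9) = (-2/9 - 1/2)*(182/9) = -13/18*182/9 = -1183/81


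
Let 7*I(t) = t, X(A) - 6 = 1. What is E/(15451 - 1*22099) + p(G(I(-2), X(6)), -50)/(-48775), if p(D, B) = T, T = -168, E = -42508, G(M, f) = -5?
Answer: 518611141/81064050 ≈ 6.3975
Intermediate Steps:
X(A) = 7 (X(A) = 6 + 1 = 7)
I(t) = t/7
p(D, B) = -168
E/(15451 - 1*22099) + p(G(I(-2), X(6)), -50)/(-48775) = -42508/(15451 - 1*22099) - 168/(-48775) = -42508/(15451 - 22099) - 168*(-1/48775) = -42508/(-6648) + 168/48775 = -42508*(-1/6648) + 168/48775 = 10627/1662 + 168/48775 = 518611141/81064050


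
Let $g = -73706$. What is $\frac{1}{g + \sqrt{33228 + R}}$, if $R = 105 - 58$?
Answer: $- \frac{73706}{5432541161} - \frac{55 \sqrt{11}}{5432541161} \approx -1.3601 \cdot 10^{-5}$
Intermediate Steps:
$R = 47$ ($R = 105 - 58 = 47$)
$\frac{1}{g + \sqrt{33228 + R}} = \frac{1}{-73706 + \sqrt{33228 + 47}} = \frac{1}{-73706 + \sqrt{33275}} = \frac{1}{-73706 + 55 \sqrt{11}}$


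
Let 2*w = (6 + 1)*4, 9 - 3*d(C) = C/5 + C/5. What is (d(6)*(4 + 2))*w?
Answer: 924/5 ≈ 184.80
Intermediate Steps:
d(C) = 3 - 2*C/15 (d(C) = 3 - (C/5 + C/5)/3 = 3 - 2*C/15)
w = 14 (w = ((6 + 1)*4)/2 = (7*4)/2 = (1/2)*28 = 14)
(d(6)*(4 + 2))*w = ((3 - 2/15*6)*(4 + 2))*14 = ((3 - 4/5)*6)*14 = ((11/5)*6)*14 = (66/5)*14 = 924/5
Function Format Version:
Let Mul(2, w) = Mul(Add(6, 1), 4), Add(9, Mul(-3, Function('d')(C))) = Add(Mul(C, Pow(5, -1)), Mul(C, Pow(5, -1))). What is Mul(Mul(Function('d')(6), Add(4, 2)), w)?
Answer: Rational(924, 5) ≈ 184.80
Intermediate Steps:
Function('d')(C) = Add(3, Mul(Rational(-2, 15), C)) (Function('d')(C) = Add(3, Mul(Rational(-1, 3), Add(Mul(C, Pow(5, -1)), Mul(C, Pow(5, -1))))) = Add(3, Mul(Rational(-1, 3), Add(Mul(C, Rational(1, 5)), Mul(C, Rational(1, 5))))) = Add(3, Mul(Rational(-1, 3), Add(Mul(Rational(1, 5), C), Mul(Rational(1, 5), C)))) = Add(3, Mul(Rational(-1, 3), Mul(Rational(2, 5), C))) = Add(3, Mul(Rational(-2, 15), C)))
w = 14 (w = Mul(Rational(1, 2), Mul(Add(6, 1), 4)) = Mul(Rational(1, 2), Mul(7, 4)) = Mul(Rational(1, 2), 28) = 14)
Mul(Mul(Function('d')(6), Add(4, 2)), w) = Mul(Mul(Add(3, Mul(Rational(-2, 15), 6)), Add(4, 2)), 14) = Mul(Mul(Add(3, Rational(-4, 5)), 6), 14) = Mul(Mul(Rational(11, 5), 6), 14) = Mul(Rational(66, 5), 14) = Rational(924, 5)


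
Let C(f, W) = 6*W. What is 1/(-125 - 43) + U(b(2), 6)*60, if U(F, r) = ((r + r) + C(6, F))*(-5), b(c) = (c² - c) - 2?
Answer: -604801/168 ≈ -3600.0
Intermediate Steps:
b(c) = -2 + c² - c
U(F, r) = -30*F - 10*r (U(F, r) = ((r + r) + 6*F)*(-5) = (2*r + 6*F)*(-5) = -30*F - 10*r)
1/(-125 - 43) + U(b(2), 6)*60 = 1/(-125 - 43) + (-30*(-2 + 2² - 1*2) - 10*6)*60 = 1/(-168) + (-30*(-2 + 4 - 2) - 60)*60 = -1/168 + (-30*0 - 60)*60 = -1/168 + (0 - 60)*60 = -1/168 - 60*60 = -1/168 - 3600 = -604801/168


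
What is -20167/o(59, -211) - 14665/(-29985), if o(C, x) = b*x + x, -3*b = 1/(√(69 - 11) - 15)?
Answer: 94101954037/1008497499 - 60501*√58/336334 ≈ 91.939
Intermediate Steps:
b = -1/(3*(-15 + √58)) (b = -1/(3*(√(69 - 11) - 15)) = -1/(3*(√58 - 15)) = -1/(3*(-15 + √58)) ≈ 0.045141)
o(C, x) = x + x*(5/167 + √58/501) (o(C, x) = (5/167 + √58/501)*x + x = x*(5/167 + √58/501) + x = x + x*(5/167 + √58/501))
-20167/o(59, -211) - 14665/(-29985) = -20167*(-501/(211*(516 + √58))) - 14665/(-29985) = -20167/(-36292/167 - 211*√58/501) - 14665*(-1/29985) = -20167/(-36292/167 - 211*√58/501) + 2933/5997 = 2933/5997 - 20167/(-36292/167 - 211*√58/501)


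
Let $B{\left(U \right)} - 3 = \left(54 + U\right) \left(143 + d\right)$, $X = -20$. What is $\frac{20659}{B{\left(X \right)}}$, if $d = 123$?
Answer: $\frac{20659}{9047} \approx 2.2835$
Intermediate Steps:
$B{\left(U \right)} = 14367 + 266 U$ ($B{\left(U \right)} = 3 + \left(54 + U\right) \left(143 + 123\right) = 3 + \left(54 + U\right) 266 = 3 + \left(14364 + 266 U\right) = 14367 + 266 U$)
$\frac{20659}{B{\left(X \right)}} = \frac{20659}{14367 + 266 \left(-20\right)} = \frac{20659}{14367 - 5320} = \frac{20659}{9047}$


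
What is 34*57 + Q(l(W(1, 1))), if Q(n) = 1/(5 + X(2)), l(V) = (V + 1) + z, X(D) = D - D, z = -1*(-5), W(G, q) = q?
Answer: 9691/5 ≈ 1938.2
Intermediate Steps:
z = 5
X(D) = 0
l(V) = 6 + V (l(V) = (V + 1) + 5 = (1 + V) + 5 = 6 + V)
Q(n) = 1/5 (Q(n) = 1/(5 + 0) = 1/5)
34*57 + Q(l(W(1, 1))) = 34*57 + 1/5 = 1938 + 1/5 = 9691/5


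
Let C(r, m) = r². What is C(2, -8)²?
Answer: 16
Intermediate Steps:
C(2, -8)² = (2²)² = 4² = 16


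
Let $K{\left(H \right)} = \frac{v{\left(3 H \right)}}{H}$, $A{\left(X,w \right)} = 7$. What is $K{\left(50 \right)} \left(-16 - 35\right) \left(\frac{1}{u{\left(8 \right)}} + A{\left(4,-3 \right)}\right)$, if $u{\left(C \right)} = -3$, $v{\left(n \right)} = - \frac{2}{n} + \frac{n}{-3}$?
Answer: $\frac{127534}{375} \approx 340.09$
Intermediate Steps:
$v{\left(n \right)} = - \frac{2}{n} - \frac{n}{3}$ ($v{\left(n \right)} = - \frac{2}{n} + n \left(- \frac{1}{3}\right) = - \frac{2}{n} - \frac{n}{3}$)
$K{\left(H \right)} = \frac{- H - \frac{2}{3 H}}{H}$ ($K{\left(H \right)} = \frac{- \frac{2}{3 H} - \frac{3 H}{3}}{H} = \frac{- 2 \frac{1}{3 H} - H}{H} = \frac{- \frac{2}{3 H} - H}{H} = \frac{- H - \frac{2}{3 H}}{H}$)
$K{\left(50 \right)} \left(-16 - 35\right) \left(\frac{1}{u{\left(8 \right)}} + A{\left(4,-3 \right)}\right) = \left(-1 - \frac{2}{3 \cdot 2500}\right) \left(-16 - 35\right) \left(\frac{1}{-3} + 7\right) = \left(-1 - \frac{1}{3750}\right) \left(- 51 \left(- \frac{1}{3} + 7\right)\right) = \left(-1 - \frac{1}{3750}\right) \left(\left(-51\right) \frac{20}{3}\right) = \left(- \frac{3751}{3750}\right) \left(-340\right) = \frac{127534}{375}$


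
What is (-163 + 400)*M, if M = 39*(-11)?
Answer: -101673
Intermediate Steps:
M = -429
(-163 + 400)*M = (-163 + 400)*(-429) = 237*(-429) = -101673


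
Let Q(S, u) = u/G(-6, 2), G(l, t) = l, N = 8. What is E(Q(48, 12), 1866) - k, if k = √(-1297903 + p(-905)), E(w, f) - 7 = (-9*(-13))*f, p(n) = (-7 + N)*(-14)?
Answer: 218329 - 3*I*√144213 ≈ 2.1833e+5 - 1139.3*I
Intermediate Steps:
p(n) = -14 (p(n) = (-7 + 8)*(-14) = 1*(-14) = -14)
Q(S, u) = -u/6 (Q(S, u) = u/(-6) = u*(-⅙) = -u/6)
E(w, f) = 7 + 117*f (E(w, f) = 7 + (-9*(-13))*f = 7 + 117*f)
k = 3*I*√144213 (k = √(-1297903 - 14) = √(-1297917) = 3*I*√144213 ≈ 1139.3*I)
E(Q(48, 12), 1866) - k = (7 + 117*1866) - 3*I*√144213 = (7 + 218322) - 3*I*√144213 = 218329 - 3*I*√144213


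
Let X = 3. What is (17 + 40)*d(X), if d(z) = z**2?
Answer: 513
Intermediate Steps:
(17 + 40)*d(X) = (17 + 40)*3**2 = 57*9 = 513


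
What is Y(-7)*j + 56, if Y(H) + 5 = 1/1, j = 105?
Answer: -364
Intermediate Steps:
Y(H) = -4 (Y(H) = -5 + 1/1 = -5 + 1*1 = -5 + 1 = -4)
Y(-7)*j + 56 = -4*105 + 56 = -420 + 56 = -364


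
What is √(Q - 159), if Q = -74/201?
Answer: I*√6438633/201 ≈ 12.624*I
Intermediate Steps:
Q = -74/201 (Q = -74*1/201 = -74/201 ≈ -0.36816)
√(Q - 159) = √(-74/201 - 159) = √(-32033/201) = I*√6438633/201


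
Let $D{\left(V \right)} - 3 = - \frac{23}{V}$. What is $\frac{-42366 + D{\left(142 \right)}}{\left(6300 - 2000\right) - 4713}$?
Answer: $\frac{859367}{8378} \approx 102.57$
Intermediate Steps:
$D{\left(V \right)} = 3 - \frac{23}{V}$
$\frac{-42366 + D{\left(142 \right)}}{\left(6300 - 2000\right) - 4713} = \frac{-42366 + \left(3 - \frac{23}{142}\right)}{\left(6300 - 2000\right) - 4713} = \frac{-42366 + \left(3 - \frac{23}{142}\right)}{4300 - 4713} = \frac{-42366 + \frac{403}{142}}{-413} = \left(- \frac{6015569}{142}\right) \left(- \frac{1}{413}\right) = \frac{859367}{8378}$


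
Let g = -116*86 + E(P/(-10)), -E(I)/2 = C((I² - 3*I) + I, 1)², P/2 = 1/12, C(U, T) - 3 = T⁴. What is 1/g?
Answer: -1/10008 ≈ -9.9920e-5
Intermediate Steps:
C(U, T) = 3 + T⁴
P = ⅙ (P = 2/12 = 2*(1/12) = ⅙ ≈ 0.16667)
E(I) = -32 (E(I) = -2*(3 + 1⁴)² = -2*(3 + 1)² = -2*4² = -2*16 = -32)
g = -10008 (g = -116*86 - 32 = -9976 - 32 = -10008)
1/g = 1/(-10008) = -1/10008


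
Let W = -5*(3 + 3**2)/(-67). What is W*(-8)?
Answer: -480/67 ≈ -7.1642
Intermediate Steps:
W = 60/67 (W = -5*(3 + 9)*(-1/67) = -5*12*(-1/67) = -60*(-1/67) = 60/67 ≈ 0.89552)
W*(-8) = (60/67)*(-8) = -480/67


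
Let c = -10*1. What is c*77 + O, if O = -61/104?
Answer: -80141/104 ≈ -770.59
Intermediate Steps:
O = -61/104 (O = -61*1/104 = -61/104 ≈ -0.58654)
c = -10
c*77 + O = -10*77 - 61/104 = -770 - 61/104 = -80141/104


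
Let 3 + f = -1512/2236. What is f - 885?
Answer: -496770/559 ≈ -888.68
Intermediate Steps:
f = -2055/559 (f = -3 - 1512/2236 = -3 - 1512*1/2236 = -3 - 378/559 = -2055/559 ≈ -3.6762)
f - 885 = -2055/559 - 885 = -496770/559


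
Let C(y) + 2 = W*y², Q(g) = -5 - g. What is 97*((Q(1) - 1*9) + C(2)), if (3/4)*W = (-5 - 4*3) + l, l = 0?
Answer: -31331/3 ≈ -10444.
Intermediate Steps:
W = -68/3 (W = 4*((-5 - 4*3) + 0)/3 = 4*((-5 - 12) + 0)/3 = 4*(-17 + 0)/3 = (4/3)*(-17) = -68/3 ≈ -22.667)
C(y) = -2 - 68*y²/3
97*((Q(1) - 1*9) + C(2)) = 97*(((-5 - 1*1) - 1*9) + (-2 - 68/3*2²)) = 97*(((-5 - 1) - 9) + (-2 - 68/3*4)) = 97*((-6 - 9) + (-2 - 272/3)) = 97*(-15 - 278/3) = 97*(-323/3) = -31331/3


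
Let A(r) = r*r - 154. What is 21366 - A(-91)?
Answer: 13239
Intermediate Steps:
A(r) = -154 + r² (A(r) = r² - 154 = -154 + r²)
21366 - A(-91) = 21366 - (-154 + (-91)²) = 21366 - (-154 + 8281) = 21366 - 1*8127 = 21366 - 8127 = 13239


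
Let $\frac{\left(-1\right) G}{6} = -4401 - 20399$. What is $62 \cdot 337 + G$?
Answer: $169694$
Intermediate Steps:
$G = 148800$ ($G = - 6 \left(-4401 - 20399\right) = \left(-6\right) \left(-24800\right) = 148800$)
$62 \cdot 337 + G = 62 \cdot 337 + 148800 = 20894 + 148800 = 169694$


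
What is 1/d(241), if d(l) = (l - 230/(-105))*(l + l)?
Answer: 21/2461574 ≈ 8.5311e-6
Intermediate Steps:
d(l) = 2*l*(46/21 + l) (d(l) = (l - 230*(-1/105))*(2*l) = (l + 46/21)*(2*l) = (46/21 + l)*(2*l) = 2*l*(46/21 + l))
1/d(241) = 1/((2/21)*241*(46 + 21*241)) = 1/((2/21)*241*(46 + 5061)) = 1/((2/21)*241*5107) = 1/(2461574/21) = 21/2461574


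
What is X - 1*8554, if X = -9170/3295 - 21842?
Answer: -20032798/659 ≈ -30399.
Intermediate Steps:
X = -14395712/659 (X = -9170*1/3295 - 21842 = -1834/659 - 21842 = -14395712/659 ≈ -21845.)
X - 1*8554 = -14395712/659 - 1*8554 = -14395712/659 - 8554 = -20032798/659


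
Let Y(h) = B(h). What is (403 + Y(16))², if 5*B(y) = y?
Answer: 4124961/25 ≈ 1.6500e+5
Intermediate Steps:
B(y) = y/5
Y(h) = h/5
(403 + Y(16))² = (403 + (⅕)*16)² = (403 + 16/5)² = (2031/5)² = 4124961/25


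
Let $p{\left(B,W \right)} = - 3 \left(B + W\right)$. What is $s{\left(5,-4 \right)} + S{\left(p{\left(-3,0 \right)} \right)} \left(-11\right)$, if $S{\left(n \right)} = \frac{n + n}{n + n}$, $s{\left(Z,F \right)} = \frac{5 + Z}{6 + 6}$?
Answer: $- \frac{61}{6} \approx -10.167$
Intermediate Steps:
$p{\left(B,W \right)} = - 3 B - 3 W$
$s{\left(Z,F \right)} = \frac{5}{12} + \frac{Z}{12}$ ($s{\left(Z,F \right)} = \frac{5 + Z}{12} = \left(5 + Z\right) \frac{1}{12} = \frac{5}{12} + \frac{Z}{12}$)
$S{\left(n \right)} = 1$ ($S{\left(n \right)} = \frac{2 n}{2 n} = 2 n \frac{1}{2 n} = 1$)
$s{\left(5,-4 \right)} + S{\left(p{\left(-3,0 \right)} \right)} \left(-11\right) = \left(\frac{5}{12} + \frac{1}{12} \cdot 5\right) + 1 \left(-11\right) = \left(\frac{5}{12} + \frac{5}{12}\right) - 11 = \frac{5}{6} - 11 = - \frac{61}{6}$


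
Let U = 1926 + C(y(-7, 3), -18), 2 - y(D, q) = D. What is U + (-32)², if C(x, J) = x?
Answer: 2959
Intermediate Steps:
y(D, q) = 2 - D
U = 1935 (U = 1926 + (2 - 1*(-7)) = 1926 + (2 + 7) = 1926 + 9 = 1935)
U + (-32)² = 1935 + (-32)² = 1935 + 1024 = 2959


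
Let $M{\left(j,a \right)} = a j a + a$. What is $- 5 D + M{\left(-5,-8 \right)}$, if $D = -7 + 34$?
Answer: $-463$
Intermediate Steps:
$M{\left(j,a \right)} = a + j a^{2}$ ($M{\left(j,a \right)} = j a^{2} + a = a + j a^{2}$)
$D = 27$
$- 5 D + M{\left(-5,-8 \right)} = \left(-5\right) 27 - 8 \left(1 - -40\right) = -135 - 8 \left(1 + 40\right) = -135 - 328 = -463$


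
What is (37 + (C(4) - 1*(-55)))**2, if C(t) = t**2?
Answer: 11664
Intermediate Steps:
(37 + (C(4) - 1*(-55)))**2 = (37 + (4**2 - 1*(-55)))**2 = (37 + (16 + 55))**2 = (37 + 71)**2 = 108**2 = 11664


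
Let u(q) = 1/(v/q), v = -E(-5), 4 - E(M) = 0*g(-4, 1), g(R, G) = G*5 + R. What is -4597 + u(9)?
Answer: -18397/4 ≈ -4599.3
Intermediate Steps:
g(R, G) = R + 5*G (g(R, G) = 5*G + R = R + 5*G)
E(M) = 4 (E(M) = 4 - 0*(-4 + 5*1) = 4 - 0*(-4 + 5) = 4 - 0 = 4 - 1*0 = 4 + 0 = 4)
v = -4 (v = -1*4 = -4)
u(q) = -q/4 (u(q) = 1/(-4/q) = -q/4)
-4597 + u(9) = -4597 - 1/4*9 = -4597 - 9/4 = -18397/4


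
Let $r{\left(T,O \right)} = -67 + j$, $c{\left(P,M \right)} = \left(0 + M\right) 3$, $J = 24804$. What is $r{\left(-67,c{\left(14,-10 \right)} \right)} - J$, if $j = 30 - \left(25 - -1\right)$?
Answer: $-24867$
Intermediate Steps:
$j = 4$ ($j = 30 - \left(25 + 1\right) = 30 - 26 = 4$)
$c{\left(P,M \right)} = 3 M$ ($c{\left(P,M \right)} = M 3 = 3 M$)
$r{\left(T,O \right)} = -63$ ($r{\left(T,O \right)} = -67 + 4 = -63$)
$r{\left(-67,c{\left(14,-10 \right)} \right)} - J = -63 - 24804 = -24867$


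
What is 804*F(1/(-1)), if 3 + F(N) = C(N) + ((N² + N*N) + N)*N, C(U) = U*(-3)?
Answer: -804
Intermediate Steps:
C(U) = -3*U
F(N) = -3 - 3*N + N*(N + 2*N²) (F(N) = -3 + (-3*N + ((N² + N*N) + N)*N) = -3 + (-3*N + ((N² + N²) + N)*N) = -3 + (-3*N + (2*N² + N)*N) = -3 + (-3*N + (N + 2*N²)*N) = -3 + (-3*N + N*(N + 2*N²)) = -3 - 3*N + N*(N + 2*N²))
804*F(1/(-1)) = 804*(-3 + (1/(-1))² - 3/(-1) + 2*(1/(-1))³) = 804*(-3 + (-1)² - 3*(-1) + 2*(-1)³) = 804*(-3 + 1 + 3 + 2*(-1)) = 804*(-3 + 1 + 3 - 2) = 804*(-1) = -804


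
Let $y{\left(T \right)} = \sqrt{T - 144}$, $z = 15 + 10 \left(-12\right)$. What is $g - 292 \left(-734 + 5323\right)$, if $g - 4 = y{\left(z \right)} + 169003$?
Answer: $-1170981 + i \sqrt{249} \approx -1.171 \cdot 10^{6} + 15.78 i$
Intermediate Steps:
$z = -105$ ($z = 15 - 120 = -105$)
$y{\left(T \right)} = \sqrt{-144 + T}$
$g = 169007 + i \sqrt{249}$ ($g = 4 + \left(\sqrt{-144 - 105} + 169003\right) = 4 + \left(\sqrt{-249} + 169003\right) = 4 + \left(i \sqrt{249} + 169003\right) = 4 + \left(169003 + i \sqrt{249}\right) = 169007 + i \sqrt{249} \approx 1.6901 \cdot 10^{5} + 15.78 i$)
$g - 292 \left(-734 + 5323\right) = \left(169007 + i \sqrt{249}\right) - 292 \left(-734 + 5323\right) = \left(169007 + i \sqrt{249}\right) - 1339988 = -1170981 + i \sqrt{249}$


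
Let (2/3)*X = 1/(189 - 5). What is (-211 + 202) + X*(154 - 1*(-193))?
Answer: -2271/368 ≈ -6.1712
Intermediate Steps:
X = 3/368 (X = 3/(2*(189 - 5)) = (3/2)/184 = (3/2)*(1/184) = 3/368 ≈ 0.0081522)
(-211 + 202) + X*(154 - 1*(-193)) = (-211 + 202) + 3*(154 - 1*(-193))/368 = -9 + 3*(154 + 193)/368 = -9 + (3/368)*347 = -9 + 1041/368 = -2271/368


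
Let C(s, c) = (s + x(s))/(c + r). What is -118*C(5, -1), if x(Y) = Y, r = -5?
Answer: 590/3 ≈ 196.67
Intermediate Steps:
C(s, c) = 2*s/(-5 + c) (C(s, c) = (s + s)/(c - 5) = (2*s)/(-5 + c) = 2*s/(-5 + c))
-118*C(5, -1) = -236*5/(-5 - 1) = -236*5/(-6) = -236*5*(-1)/6 = -118*(-5/3) = 590/3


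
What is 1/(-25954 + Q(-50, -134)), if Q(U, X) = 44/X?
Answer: -67/1738940 ≈ -3.8529e-5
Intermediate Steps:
1/(-25954 + Q(-50, -134)) = 1/(-25954 + 44/(-134)) = 1/(-25954 + 44*(-1/134)) = 1/(-25954 - 22/67) = 1/(-1738940/67) = -67/1738940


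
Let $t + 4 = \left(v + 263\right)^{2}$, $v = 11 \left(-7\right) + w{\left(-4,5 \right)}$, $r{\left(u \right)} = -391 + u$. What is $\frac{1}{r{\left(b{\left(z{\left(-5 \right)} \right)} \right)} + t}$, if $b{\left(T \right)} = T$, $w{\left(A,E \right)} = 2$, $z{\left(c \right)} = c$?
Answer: $\frac{1}{34944} \approx 2.8617 \cdot 10^{-5}$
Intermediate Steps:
$v = -75$ ($v = 11 \left(-7\right) + 2 = -77 + 2 = -75$)
$t = 35340$ ($t = -4 + \left(-75 + 263\right)^{2} = -4 + 188^{2} = -4 + 35344 = 35340$)
$\frac{1}{r{\left(b{\left(z{\left(-5 \right)} \right)} \right)} + t} = \frac{1}{\left(-391 - 5\right) + 35340} = \frac{1}{-396 + 35340} = \frac{1}{34944}$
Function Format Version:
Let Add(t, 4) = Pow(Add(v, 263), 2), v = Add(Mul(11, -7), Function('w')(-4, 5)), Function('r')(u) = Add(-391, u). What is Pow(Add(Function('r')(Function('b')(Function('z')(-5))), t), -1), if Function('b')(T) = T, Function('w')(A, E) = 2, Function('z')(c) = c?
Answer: Rational(1, 34944) ≈ 2.8617e-5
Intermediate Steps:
v = -75 (v = Add(Mul(11, -7), 2) = Add(-77, 2) = -75)
t = 35340 (t = Add(-4, Pow(Add(-75, 263), 2)) = Add(-4, Pow(188, 2)) = Add(-4, 35344) = 35340)
Pow(Add(Function('r')(Function('b')(Function('z')(-5))), t), -1) = Pow(Add(Add(-391, -5), 35340), -1) = Pow(Add(-396, 35340), -1) = Pow(34944, -1) = Rational(1, 34944)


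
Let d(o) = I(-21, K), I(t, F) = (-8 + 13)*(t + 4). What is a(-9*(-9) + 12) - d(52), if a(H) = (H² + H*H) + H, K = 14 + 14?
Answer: 17476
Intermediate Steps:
K = 28
I(t, F) = 20 + 5*t (I(t, F) = 5*(4 + t) = 20 + 5*t)
a(H) = H + 2*H² (a(H) = (H² + H²) + H = 2*H² + H = H + 2*H²)
d(o) = -85 (d(o) = 20 + 5*(-21) = 20 - 105 = -85)
a(-9*(-9) + 12) - d(52) = (-9*(-9) + 12)*(1 + 2*(-9*(-9) + 12)) - 1*(-85) = (81 + 12)*(1 + 2*(81 + 12)) + 85 = 93*(1 + 2*93) + 85 = 93*(1 + 186) + 85 = 93*187 + 85 = 17391 + 85 = 17476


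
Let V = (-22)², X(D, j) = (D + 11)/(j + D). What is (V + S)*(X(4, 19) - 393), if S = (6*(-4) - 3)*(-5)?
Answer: -5585856/23 ≈ -2.4286e+5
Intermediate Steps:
S = 135 (S = (-24 - 3)*(-5) = -27*(-5) = 135)
X(D, j) = (11 + D)/(D + j)
V = 484
(V + S)*(X(4, 19) - 393) = (484 + 135)*((11 + 4)/(4 + 19) - 393) = 619*(15/23 - 393) = 619*(-9024/23) = -5585856/23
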